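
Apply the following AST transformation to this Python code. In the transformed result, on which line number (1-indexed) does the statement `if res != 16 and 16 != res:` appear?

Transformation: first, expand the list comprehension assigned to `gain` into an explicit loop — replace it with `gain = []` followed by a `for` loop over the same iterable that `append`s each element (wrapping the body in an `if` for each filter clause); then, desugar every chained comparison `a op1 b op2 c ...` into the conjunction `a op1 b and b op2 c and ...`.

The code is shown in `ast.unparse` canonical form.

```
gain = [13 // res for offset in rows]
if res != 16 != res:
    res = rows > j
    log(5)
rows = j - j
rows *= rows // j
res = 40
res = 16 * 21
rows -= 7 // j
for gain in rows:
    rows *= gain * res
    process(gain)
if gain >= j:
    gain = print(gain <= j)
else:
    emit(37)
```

Transformed code:
gain = []
for offset in rows:
    gain.append(13 // res)
if res != 16 and 16 != res:
    res = rows > j
    log(5)
rows = j - j
rows *= rows // j
res = 40
res = 16 * 21
rows -= 7 // j
for gain in rows:
    rows *= gain * res
    process(gain)
if gain >= j:
    gain = print(gain <= j)
else:
    emit(37)

4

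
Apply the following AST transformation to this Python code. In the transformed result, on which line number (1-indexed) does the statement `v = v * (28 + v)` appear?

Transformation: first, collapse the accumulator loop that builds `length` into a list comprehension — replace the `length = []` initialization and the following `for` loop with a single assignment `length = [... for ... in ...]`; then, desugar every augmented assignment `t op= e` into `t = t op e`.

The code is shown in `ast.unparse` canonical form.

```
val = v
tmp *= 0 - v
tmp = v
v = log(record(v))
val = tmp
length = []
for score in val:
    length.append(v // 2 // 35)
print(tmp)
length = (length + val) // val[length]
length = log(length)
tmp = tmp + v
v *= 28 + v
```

11

Transformed code:
val = v
tmp = tmp * (0 - v)
tmp = v
v = log(record(v))
val = tmp
length = [v // 2 // 35 for score in val]
print(tmp)
length = (length + val) // val[length]
length = log(length)
tmp = tmp + v
v = v * (28 + v)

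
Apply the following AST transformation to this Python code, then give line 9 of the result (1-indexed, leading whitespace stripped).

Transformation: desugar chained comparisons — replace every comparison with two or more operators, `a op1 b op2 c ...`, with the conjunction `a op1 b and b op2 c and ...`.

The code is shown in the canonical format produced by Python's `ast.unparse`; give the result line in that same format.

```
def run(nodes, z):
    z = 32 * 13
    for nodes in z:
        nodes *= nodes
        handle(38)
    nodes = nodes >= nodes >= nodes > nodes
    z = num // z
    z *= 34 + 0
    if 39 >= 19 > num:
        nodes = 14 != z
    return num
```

if 39 >= 19 and 19 > num:

Transformed code:
def run(nodes, z):
    z = 32 * 13
    for nodes in z:
        nodes *= nodes
        handle(38)
    nodes = nodes >= nodes and nodes >= nodes and (nodes > nodes)
    z = num // z
    z *= 34 + 0
    if 39 >= 19 and 19 > num:
        nodes = 14 != z
    return num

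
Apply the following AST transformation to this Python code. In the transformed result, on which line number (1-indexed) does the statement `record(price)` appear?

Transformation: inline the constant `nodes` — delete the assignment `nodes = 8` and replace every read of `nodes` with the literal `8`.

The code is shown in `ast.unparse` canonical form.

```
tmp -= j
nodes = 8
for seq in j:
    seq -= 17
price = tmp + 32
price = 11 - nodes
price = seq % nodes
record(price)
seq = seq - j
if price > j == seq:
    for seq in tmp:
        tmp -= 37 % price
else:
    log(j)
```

7

Transformed code:
tmp -= j
for seq in j:
    seq -= 17
price = tmp + 32
price = 11 - 8
price = seq % 8
record(price)
seq = seq - j
if price > j == seq:
    for seq in tmp:
        tmp -= 37 % price
else:
    log(j)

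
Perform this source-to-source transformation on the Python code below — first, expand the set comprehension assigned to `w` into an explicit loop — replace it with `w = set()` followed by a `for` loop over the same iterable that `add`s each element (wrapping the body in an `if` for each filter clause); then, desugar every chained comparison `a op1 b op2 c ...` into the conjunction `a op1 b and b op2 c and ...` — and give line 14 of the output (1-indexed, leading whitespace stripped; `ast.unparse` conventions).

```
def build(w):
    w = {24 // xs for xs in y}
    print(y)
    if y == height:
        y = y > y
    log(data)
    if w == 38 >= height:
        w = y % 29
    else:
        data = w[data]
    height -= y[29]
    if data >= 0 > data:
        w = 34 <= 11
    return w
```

Transformed code:
def build(w):
    w = set()
    for xs in y:
        w.add(24 // xs)
    print(y)
    if y == height:
        y = y > y
    log(data)
    if w == 38 and 38 >= height:
        w = y % 29
    else:
        data = w[data]
    height -= y[29]
    if data >= 0 and 0 > data:
        w = 34 <= 11
    return w

if data >= 0 and 0 > data:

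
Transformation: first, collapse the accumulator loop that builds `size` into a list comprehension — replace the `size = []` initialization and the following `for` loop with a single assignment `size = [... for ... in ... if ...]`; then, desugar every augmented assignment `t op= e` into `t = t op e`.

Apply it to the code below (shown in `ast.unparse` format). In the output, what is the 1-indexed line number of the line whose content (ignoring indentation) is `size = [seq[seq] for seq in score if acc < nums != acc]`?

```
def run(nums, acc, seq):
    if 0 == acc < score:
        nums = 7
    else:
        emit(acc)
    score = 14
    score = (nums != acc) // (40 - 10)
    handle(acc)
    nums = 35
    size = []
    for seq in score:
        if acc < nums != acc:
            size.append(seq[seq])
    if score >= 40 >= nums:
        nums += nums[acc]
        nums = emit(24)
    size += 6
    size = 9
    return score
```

10

Transformed code:
def run(nums, acc, seq):
    if 0 == acc < score:
        nums = 7
    else:
        emit(acc)
    score = 14
    score = (nums != acc) // (40 - 10)
    handle(acc)
    nums = 35
    size = [seq[seq] for seq in score if acc < nums != acc]
    if score >= 40 >= nums:
        nums = nums + nums[acc]
        nums = emit(24)
    size = size + 6
    size = 9
    return score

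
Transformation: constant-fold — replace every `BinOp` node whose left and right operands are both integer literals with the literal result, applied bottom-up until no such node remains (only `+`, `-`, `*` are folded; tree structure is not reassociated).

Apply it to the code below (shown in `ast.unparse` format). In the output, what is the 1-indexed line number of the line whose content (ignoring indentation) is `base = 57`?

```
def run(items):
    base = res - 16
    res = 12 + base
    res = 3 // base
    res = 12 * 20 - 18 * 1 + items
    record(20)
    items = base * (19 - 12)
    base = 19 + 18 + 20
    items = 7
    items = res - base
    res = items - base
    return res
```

Transformed code:
def run(items):
    base = res - 16
    res = 12 + base
    res = 3 // base
    res = 222 + items
    record(20)
    items = base * 7
    base = 57
    items = 7
    items = res - base
    res = items - base
    return res

8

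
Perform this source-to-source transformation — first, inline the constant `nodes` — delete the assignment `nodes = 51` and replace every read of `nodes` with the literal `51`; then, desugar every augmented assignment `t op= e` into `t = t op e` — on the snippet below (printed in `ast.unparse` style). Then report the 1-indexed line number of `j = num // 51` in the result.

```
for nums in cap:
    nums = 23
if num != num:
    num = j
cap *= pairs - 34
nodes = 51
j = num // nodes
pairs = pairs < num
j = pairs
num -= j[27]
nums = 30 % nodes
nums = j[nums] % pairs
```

Transformed code:
for nums in cap:
    nums = 23
if num != num:
    num = j
cap = cap * (pairs - 34)
j = num // 51
pairs = pairs < num
j = pairs
num = num - j[27]
nums = 30 % 51
nums = j[nums] % pairs

6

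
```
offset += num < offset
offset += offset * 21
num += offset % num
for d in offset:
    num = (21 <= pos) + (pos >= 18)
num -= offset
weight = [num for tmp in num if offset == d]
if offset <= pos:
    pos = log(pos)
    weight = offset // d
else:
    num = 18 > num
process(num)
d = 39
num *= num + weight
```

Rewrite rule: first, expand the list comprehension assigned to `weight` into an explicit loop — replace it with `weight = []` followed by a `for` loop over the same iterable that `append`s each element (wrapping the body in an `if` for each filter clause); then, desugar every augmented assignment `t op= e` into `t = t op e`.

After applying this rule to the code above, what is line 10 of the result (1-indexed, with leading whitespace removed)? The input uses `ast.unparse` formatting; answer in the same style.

Transformed code:
offset = offset + (num < offset)
offset = offset + offset * 21
num = num + offset % num
for d in offset:
    num = (21 <= pos) + (pos >= 18)
num = num - offset
weight = []
for tmp in num:
    if offset == d:
        weight.append(num)
if offset <= pos:
    pos = log(pos)
    weight = offset // d
else:
    num = 18 > num
process(num)
d = 39
num = num * (num + weight)

weight.append(num)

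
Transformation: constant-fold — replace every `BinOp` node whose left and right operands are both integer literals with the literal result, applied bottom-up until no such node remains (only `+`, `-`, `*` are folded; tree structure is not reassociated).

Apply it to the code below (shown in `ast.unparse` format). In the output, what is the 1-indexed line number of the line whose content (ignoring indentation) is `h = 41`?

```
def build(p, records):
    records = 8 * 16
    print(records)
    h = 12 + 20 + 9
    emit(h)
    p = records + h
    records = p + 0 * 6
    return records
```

Transformed code:
def build(p, records):
    records = 128
    print(records)
    h = 41
    emit(h)
    p = records + h
    records = p + 0
    return records

4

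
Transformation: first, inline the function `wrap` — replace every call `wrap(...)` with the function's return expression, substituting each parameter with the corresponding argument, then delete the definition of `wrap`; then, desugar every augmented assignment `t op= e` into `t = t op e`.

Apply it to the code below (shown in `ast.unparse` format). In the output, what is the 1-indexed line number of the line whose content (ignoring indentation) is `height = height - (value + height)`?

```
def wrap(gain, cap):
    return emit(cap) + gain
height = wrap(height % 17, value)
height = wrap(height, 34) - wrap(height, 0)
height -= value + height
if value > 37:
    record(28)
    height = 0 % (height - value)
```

Transformed code:
height = emit(value) + height % 17
height = emit(34) + height - (emit(0) + height)
height = height - (value + height)
if value > 37:
    record(28)
    height = 0 % (height - value)

3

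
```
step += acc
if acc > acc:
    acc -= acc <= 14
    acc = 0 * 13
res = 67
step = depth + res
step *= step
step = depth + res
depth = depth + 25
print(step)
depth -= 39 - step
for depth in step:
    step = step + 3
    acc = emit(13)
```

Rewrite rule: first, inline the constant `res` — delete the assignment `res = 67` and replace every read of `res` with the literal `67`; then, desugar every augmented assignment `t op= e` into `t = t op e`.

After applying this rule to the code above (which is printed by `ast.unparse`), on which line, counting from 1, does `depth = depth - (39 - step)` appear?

Transformed code:
step = step + acc
if acc > acc:
    acc = acc - (acc <= 14)
    acc = 0 * 13
step = depth + 67
step = step * step
step = depth + 67
depth = depth + 25
print(step)
depth = depth - (39 - step)
for depth in step:
    step = step + 3
    acc = emit(13)

10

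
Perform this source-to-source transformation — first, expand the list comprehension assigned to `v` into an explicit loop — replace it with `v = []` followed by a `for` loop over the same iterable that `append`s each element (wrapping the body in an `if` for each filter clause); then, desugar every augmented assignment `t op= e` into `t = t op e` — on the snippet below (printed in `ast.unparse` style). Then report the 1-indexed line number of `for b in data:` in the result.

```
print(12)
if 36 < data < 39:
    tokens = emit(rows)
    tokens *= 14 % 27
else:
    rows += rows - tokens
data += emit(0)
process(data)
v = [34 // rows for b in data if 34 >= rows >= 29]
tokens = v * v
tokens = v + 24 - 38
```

Transformed code:
print(12)
if 36 < data < 39:
    tokens = emit(rows)
    tokens = tokens * (14 % 27)
else:
    rows = rows + (rows - tokens)
data = data + emit(0)
process(data)
v = []
for b in data:
    if 34 >= rows >= 29:
        v.append(34 // rows)
tokens = v * v
tokens = v + 24 - 38

10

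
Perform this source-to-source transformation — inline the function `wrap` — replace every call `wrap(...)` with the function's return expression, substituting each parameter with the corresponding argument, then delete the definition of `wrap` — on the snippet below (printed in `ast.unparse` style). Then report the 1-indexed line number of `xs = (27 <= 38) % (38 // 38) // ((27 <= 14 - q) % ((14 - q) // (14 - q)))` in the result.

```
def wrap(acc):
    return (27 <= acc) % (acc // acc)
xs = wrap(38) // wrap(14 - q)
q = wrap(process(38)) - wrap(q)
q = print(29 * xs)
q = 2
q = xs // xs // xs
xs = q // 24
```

Transformed code:
xs = (27 <= 38) % (38 // 38) // ((27 <= 14 - q) % ((14 - q) // (14 - q)))
q = (27 <= process(38)) % (process(38) // process(38)) - (27 <= q) % (q // q)
q = print(29 * xs)
q = 2
q = xs // xs // xs
xs = q // 24

1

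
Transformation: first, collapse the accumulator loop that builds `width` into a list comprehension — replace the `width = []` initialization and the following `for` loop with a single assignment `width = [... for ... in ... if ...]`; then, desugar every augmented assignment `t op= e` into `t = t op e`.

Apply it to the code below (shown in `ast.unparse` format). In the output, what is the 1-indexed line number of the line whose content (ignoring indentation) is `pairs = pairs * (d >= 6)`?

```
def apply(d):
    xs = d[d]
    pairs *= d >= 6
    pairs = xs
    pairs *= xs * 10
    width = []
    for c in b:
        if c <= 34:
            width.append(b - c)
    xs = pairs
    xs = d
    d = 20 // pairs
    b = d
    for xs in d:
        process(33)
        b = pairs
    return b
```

Transformed code:
def apply(d):
    xs = d[d]
    pairs = pairs * (d >= 6)
    pairs = xs
    pairs = pairs * (xs * 10)
    width = [b - c for c in b if c <= 34]
    xs = pairs
    xs = d
    d = 20 // pairs
    b = d
    for xs in d:
        process(33)
        b = pairs
    return b

3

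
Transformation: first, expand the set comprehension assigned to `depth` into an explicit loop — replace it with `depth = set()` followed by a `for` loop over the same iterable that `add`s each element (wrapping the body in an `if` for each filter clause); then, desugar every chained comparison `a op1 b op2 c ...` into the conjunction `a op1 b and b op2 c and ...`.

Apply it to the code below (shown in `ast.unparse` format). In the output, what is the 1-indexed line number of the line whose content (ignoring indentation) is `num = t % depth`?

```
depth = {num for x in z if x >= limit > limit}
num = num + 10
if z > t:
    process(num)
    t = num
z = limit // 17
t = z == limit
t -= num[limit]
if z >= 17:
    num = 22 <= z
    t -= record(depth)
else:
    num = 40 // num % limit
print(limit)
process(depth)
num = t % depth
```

Transformed code:
depth = set()
for x in z:
    if x >= limit and limit > limit:
        depth.add(num)
num = num + 10
if z > t:
    process(num)
    t = num
z = limit // 17
t = z == limit
t -= num[limit]
if z >= 17:
    num = 22 <= z
    t -= record(depth)
else:
    num = 40 // num % limit
print(limit)
process(depth)
num = t % depth

19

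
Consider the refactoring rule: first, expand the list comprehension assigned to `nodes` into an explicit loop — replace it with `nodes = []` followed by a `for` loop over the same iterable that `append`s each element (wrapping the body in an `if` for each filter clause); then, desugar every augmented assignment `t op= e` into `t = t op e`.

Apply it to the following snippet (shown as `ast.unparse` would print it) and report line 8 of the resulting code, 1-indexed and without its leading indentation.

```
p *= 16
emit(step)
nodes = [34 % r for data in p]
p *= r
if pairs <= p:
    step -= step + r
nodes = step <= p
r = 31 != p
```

step = step - (step + r)

Transformed code:
p = p * 16
emit(step)
nodes = []
for data in p:
    nodes.append(34 % r)
p = p * r
if pairs <= p:
    step = step - (step + r)
nodes = step <= p
r = 31 != p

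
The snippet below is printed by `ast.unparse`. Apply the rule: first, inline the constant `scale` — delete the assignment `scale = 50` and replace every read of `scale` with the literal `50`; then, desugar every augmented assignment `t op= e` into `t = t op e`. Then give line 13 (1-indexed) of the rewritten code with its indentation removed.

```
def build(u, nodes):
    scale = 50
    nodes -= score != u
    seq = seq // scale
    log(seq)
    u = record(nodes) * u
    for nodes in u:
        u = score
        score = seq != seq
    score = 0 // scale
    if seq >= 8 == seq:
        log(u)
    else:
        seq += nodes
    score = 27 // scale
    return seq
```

seq = seq + nodes

Transformed code:
def build(u, nodes):
    nodes = nodes - (score != u)
    seq = seq // 50
    log(seq)
    u = record(nodes) * u
    for nodes in u:
        u = score
        score = seq != seq
    score = 0 // 50
    if seq >= 8 == seq:
        log(u)
    else:
        seq = seq + nodes
    score = 27 // 50
    return seq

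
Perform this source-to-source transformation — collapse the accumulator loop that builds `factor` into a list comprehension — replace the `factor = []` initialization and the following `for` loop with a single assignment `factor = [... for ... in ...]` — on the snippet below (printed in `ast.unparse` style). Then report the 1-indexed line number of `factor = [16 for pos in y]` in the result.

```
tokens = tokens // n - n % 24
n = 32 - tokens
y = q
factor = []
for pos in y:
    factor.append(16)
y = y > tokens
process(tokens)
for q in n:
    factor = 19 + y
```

Transformed code:
tokens = tokens // n - n % 24
n = 32 - tokens
y = q
factor = [16 for pos in y]
y = y > tokens
process(tokens)
for q in n:
    factor = 19 + y

4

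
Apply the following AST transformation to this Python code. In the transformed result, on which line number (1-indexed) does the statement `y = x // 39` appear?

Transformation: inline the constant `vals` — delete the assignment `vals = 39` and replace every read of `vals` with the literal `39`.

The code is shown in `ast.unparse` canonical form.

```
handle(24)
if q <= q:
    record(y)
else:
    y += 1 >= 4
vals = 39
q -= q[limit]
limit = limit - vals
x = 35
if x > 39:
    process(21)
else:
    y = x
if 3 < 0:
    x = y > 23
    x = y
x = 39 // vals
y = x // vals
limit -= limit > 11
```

Transformed code:
handle(24)
if q <= q:
    record(y)
else:
    y += 1 >= 4
q -= q[limit]
limit = limit - 39
x = 35
if x > 39:
    process(21)
else:
    y = x
if 3 < 0:
    x = y > 23
    x = y
x = 39 // 39
y = x // 39
limit -= limit > 11

17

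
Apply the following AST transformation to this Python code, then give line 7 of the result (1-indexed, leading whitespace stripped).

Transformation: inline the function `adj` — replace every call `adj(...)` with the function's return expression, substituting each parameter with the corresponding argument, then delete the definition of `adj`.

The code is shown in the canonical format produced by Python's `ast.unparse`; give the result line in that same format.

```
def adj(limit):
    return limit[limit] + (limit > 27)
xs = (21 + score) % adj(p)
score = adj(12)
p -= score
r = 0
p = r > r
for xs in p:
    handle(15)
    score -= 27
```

Transformed code:
xs = (21 + score) % (p[p] + (p > 27))
score = 12[12] + (12 > 27)
p -= score
r = 0
p = r > r
for xs in p:
    handle(15)
    score -= 27

handle(15)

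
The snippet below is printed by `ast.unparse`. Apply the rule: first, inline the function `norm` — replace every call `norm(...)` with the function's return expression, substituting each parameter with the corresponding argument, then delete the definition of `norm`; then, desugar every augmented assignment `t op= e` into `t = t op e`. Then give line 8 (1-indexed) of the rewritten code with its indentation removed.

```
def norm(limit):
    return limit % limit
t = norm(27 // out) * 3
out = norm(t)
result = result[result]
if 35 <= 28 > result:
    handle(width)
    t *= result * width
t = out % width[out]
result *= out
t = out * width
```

result = result * out

Transformed code:
t = 27 // out % (27 // out) * 3
out = t % t
result = result[result]
if 35 <= 28 > result:
    handle(width)
    t = t * (result * width)
t = out % width[out]
result = result * out
t = out * width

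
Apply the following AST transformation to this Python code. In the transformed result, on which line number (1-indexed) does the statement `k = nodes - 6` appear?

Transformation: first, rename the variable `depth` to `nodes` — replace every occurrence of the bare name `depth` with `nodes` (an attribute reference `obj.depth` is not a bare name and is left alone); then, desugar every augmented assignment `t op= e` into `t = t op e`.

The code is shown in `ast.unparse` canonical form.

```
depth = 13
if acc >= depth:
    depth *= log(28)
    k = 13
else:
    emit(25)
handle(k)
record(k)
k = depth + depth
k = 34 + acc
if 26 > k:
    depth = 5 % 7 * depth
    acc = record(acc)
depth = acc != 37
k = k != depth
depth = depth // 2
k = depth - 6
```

17

Transformed code:
nodes = 13
if acc >= nodes:
    nodes = nodes * log(28)
    k = 13
else:
    emit(25)
handle(k)
record(k)
k = nodes + nodes
k = 34 + acc
if 26 > k:
    nodes = 5 % 7 * nodes
    acc = record(acc)
nodes = acc != 37
k = k != nodes
nodes = nodes // 2
k = nodes - 6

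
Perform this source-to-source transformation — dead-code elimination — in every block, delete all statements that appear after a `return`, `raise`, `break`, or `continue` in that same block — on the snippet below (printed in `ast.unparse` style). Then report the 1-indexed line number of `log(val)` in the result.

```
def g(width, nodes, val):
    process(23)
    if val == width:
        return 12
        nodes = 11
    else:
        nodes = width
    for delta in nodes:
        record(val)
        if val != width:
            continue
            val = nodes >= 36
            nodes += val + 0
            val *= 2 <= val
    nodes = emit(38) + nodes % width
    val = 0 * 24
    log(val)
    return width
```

Transformed code:
def g(width, nodes, val):
    process(23)
    if val == width:
        return 12
    else:
        nodes = width
    for delta in nodes:
        record(val)
        if val != width:
            continue
    nodes = emit(38) + nodes % width
    val = 0 * 24
    log(val)
    return width

13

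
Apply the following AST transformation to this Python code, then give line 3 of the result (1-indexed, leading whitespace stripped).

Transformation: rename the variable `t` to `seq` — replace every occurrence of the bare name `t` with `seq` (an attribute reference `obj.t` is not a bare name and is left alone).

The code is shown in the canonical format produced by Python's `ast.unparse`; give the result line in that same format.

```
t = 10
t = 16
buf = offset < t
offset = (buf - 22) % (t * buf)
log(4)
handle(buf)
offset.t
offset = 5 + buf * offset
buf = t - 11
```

Transformed code:
seq = 10
seq = 16
buf = offset < seq
offset = (buf - 22) % (seq * buf)
log(4)
handle(buf)
offset.t
offset = 5 + buf * offset
buf = seq - 11

buf = offset < seq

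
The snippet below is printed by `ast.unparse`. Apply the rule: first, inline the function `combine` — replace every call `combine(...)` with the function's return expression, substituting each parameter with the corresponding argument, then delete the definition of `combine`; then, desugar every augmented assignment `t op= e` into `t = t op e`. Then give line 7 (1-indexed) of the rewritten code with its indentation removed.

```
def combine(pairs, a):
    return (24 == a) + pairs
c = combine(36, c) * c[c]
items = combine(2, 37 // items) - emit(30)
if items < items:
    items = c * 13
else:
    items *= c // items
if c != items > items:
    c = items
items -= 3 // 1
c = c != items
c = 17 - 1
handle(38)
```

if c != items > items:

Transformed code:
c = ((24 == c) + 36) * c[c]
items = (24 == 37 // items) + 2 - emit(30)
if items < items:
    items = c * 13
else:
    items = items * (c // items)
if c != items > items:
    c = items
items = items - 3 // 1
c = c != items
c = 17 - 1
handle(38)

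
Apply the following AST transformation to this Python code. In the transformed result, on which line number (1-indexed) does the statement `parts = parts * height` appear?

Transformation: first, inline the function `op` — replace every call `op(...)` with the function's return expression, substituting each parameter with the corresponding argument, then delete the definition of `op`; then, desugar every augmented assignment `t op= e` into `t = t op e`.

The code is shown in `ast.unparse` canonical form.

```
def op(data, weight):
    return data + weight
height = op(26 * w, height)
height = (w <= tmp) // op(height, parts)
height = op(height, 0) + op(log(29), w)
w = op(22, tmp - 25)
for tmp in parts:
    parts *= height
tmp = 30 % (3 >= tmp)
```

Transformed code:
height = 26 * w + height
height = (w <= tmp) // (height + parts)
height = height + 0 + (log(29) + w)
w = 22 + (tmp - 25)
for tmp in parts:
    parts = parts * height
tmp = 30 % (3 >= tmp)

6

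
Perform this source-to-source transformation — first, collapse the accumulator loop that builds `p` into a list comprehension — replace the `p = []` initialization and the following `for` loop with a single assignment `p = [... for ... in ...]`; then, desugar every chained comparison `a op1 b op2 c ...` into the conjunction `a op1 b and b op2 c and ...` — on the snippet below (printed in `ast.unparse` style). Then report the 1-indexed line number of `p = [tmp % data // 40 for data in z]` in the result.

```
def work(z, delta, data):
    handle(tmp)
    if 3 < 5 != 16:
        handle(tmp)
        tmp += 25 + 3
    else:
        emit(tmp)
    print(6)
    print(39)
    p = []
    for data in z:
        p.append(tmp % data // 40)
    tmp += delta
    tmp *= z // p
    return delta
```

10

Transformed code:
def work(z, delta, data):
    handle(tmp)
    if 3 < 5 and 5 != 16:
        handle(tmp)
        tmp += 25 + 3
    else:
        emit(tmp)
    print(6)
    print(39)
    p = [tmp % data // 40 for data in z]
    tmp += delta
    tmp *= z // p
    return delta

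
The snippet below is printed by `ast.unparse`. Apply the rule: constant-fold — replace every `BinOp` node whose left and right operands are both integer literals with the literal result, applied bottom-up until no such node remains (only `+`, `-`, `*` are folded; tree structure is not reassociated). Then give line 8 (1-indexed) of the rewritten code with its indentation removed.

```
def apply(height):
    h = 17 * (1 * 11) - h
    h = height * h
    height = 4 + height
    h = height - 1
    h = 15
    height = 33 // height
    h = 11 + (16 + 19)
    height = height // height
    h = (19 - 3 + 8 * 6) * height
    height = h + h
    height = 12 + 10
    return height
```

h = 46

Transformed code:
def apply(height):
    h = 187 - h
    h = height * h
    height = 4 + height
    h = height - 1
    h = 15
    height = 33 // height
    h = 46
    height = height // height
    h = 64 * height
    height = h + h
    height = 22
    return height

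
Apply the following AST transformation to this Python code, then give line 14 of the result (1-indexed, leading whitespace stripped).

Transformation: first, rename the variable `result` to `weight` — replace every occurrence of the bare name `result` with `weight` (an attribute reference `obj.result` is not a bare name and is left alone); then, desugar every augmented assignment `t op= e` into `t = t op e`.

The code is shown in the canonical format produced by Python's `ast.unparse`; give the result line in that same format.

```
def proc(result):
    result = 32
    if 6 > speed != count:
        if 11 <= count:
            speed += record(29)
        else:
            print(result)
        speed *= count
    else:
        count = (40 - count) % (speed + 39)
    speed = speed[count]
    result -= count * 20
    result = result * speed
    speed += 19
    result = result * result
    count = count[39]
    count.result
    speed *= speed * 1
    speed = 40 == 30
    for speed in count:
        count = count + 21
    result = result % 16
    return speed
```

speed = speed + 19

Transformed code:
def proc(weight):
    weight = 32
    if 6 > speed != count:
        if 11 <= count:
            speed = speed + record(29)
        else:
            print(weight)
        speed = speed * count
    else:
        count = (40 - count) % (speed + 39)
    speed = speed[count]
    weight = weight - count * 20
    weight = weight * speed
    speed = speed + 19
    weight = weight * weight
    count = count[39]
    count.result
    speed = speed * (speed * 1)
    speed = 40 == 30
    for speed in count:
        count = count + 21
    weight = weight % 16
    return speed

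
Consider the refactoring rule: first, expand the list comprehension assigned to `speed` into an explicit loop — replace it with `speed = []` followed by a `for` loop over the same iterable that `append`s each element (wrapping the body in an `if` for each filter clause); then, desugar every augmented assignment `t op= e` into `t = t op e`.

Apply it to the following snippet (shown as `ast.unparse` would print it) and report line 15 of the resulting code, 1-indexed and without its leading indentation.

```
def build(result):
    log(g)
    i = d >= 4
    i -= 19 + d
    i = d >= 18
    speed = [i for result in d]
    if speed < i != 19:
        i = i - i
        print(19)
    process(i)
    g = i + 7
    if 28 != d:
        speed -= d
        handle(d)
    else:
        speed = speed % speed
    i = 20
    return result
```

Transformed code:
def build(result):
    log(g)
    i = d >= 4
    i = i - (19 + d)
    i = d >= 18
    speed = []
    for result in d:
        speed.append(i)
    if speed < i != 19:
        i = i - i
        print(19)
    process(i)
    g = i + 7
    if 28 != d:
        speed = speed - d
        handle(d)
    else:
        speed = speed % speed
    i = 20
    return result

speed = speed - d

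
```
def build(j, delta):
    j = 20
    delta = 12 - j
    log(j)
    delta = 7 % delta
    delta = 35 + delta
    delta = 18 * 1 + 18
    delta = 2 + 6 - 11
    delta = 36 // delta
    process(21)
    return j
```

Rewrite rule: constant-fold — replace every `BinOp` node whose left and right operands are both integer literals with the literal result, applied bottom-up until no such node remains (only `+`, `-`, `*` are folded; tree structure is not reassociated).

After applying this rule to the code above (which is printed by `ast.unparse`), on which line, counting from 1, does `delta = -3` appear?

8

Transformed code:
def build(j, delta):
    j = 20
    delta = 12 - j
    log(j)
    delta = 7 % delta
    delta = 35 + delta
    delta = 36
    delta = -3
    delta = 36 // delta
    process(21)
    return j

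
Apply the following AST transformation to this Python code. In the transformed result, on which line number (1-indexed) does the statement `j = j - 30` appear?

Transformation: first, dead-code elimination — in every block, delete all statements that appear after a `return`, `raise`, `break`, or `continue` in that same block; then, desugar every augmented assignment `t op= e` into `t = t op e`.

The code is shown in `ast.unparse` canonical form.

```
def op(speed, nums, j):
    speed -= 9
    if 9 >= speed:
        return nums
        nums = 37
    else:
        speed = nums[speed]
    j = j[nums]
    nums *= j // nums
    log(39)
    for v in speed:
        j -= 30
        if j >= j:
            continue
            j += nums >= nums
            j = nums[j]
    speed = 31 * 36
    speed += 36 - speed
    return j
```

11

Transformed code:
def op(speed, nums, j):
    speed = speed - 9
    if 9 >= speed:
        return nums
    else:
        speed = nums[speed]
    j = j[nums]
    nums = nums * (j // nums)
    log(39)
    for v in speed:
        j = j - 30
        if j >= j:
            continue
    speed = 31 * 36
    speed = speed + (36 - speed)
    return j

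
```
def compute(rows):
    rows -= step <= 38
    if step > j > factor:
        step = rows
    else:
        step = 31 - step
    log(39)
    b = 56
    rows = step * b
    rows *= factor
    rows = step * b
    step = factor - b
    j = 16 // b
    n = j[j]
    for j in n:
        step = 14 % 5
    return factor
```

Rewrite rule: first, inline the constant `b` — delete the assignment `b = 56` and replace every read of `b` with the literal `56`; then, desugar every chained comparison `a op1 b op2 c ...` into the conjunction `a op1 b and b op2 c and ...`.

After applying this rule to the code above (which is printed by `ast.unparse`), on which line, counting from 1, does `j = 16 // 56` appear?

12

Transformed code:
def compute(rows):
    rows -= step <= 38
    if step > j and j > factor:
        step = rows
    else:
        step = 31 - step
    log(39)
    rows = step * 56
    rows *= factor
    rows = step * 56
    step = factor - 56
    j = 16 // 56
    n = j[j]
    for j in n:
        step = 14 % 5
    return factor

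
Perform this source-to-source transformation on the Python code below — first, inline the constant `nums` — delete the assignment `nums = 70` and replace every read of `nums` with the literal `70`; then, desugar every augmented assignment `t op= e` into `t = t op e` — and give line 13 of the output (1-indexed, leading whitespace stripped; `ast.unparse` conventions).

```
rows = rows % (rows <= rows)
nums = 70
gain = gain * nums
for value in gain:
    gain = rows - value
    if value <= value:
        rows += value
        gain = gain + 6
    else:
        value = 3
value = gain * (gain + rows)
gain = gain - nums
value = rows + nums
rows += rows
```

Transformed code:
rows = rows % (rows <= rows)
gain = gain * 70
for value in gain:
    gain = rows - value
    if value <= value:
        rows = rows + value
        gain = gain + 6
    else:
        value = 3
value = gain * (gain + rows)
gain = gain - 70
value = rows + 70
rows = rows + rows

rows = rows + rows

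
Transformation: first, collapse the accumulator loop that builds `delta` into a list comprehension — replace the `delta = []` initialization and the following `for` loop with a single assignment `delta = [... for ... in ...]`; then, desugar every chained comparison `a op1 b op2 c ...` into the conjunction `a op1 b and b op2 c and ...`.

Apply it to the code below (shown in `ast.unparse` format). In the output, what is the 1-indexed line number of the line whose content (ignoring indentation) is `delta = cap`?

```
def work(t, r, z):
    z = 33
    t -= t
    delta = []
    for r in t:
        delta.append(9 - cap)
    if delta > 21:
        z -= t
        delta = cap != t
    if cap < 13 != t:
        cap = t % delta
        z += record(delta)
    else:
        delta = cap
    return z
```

Transformed code:
def work(t, r, z):
    z = 33
    t -= t
    delta = [9 - cap for r in t]
    if delta > 21:
        z -= t
        delta = cap != t
    if cap < 13 and 13 != t:
        cap = t % delta
        z += record(delta)
    else:
        delta = cap
    return z

12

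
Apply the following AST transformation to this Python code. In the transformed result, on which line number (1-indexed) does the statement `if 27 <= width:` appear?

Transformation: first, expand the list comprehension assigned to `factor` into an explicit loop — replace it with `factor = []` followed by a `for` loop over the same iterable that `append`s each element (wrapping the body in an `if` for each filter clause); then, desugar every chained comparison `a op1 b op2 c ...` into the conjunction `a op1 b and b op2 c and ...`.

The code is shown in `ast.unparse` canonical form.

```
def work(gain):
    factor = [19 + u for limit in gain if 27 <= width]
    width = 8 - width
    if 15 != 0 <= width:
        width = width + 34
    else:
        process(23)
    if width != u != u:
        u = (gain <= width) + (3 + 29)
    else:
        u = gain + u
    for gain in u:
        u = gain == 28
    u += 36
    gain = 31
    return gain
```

4

Transformed code:
def work(gain):
    factor = []
    for limit in gain:
        if 27 <= width:
            factor.append(19 + u)
    width = 8 - width
    if 15 != 0 and 0 <= width:
        width = width + 34
    else:
        process(23)
    if width != u and u != u:
        u = (gain <= width) + (3 + 29)
    else:
        u = gain + u
    for gain in u:
        u = gain == 28
    u += 36
    gain = 31
    return gain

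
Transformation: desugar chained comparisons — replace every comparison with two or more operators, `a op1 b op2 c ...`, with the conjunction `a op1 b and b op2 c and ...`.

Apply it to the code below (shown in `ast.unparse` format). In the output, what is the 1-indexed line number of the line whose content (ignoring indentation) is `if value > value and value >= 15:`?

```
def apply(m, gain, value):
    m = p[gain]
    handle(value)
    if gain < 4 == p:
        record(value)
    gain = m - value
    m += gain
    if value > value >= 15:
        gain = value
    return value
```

8

Transformed code:
def apply(m, gain, value):
    m = p[gain]
    handle(value)
    if gain < 4 and 4 == p:
        record(value)
    gain = m - value
    m += gain
    if value > value and value >= 15:
        gain = value
    return value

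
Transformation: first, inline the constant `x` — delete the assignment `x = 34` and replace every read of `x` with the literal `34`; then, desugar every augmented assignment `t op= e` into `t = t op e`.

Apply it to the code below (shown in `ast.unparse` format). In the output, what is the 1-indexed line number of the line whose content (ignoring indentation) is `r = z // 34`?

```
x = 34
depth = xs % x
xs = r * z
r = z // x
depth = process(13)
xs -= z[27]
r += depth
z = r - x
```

3

Transformed code:
depth = xs % 34
xs = r * z
r = z // 34
depth = process(13)
xs = xs - z[27]
r = r + depth
z = r - 34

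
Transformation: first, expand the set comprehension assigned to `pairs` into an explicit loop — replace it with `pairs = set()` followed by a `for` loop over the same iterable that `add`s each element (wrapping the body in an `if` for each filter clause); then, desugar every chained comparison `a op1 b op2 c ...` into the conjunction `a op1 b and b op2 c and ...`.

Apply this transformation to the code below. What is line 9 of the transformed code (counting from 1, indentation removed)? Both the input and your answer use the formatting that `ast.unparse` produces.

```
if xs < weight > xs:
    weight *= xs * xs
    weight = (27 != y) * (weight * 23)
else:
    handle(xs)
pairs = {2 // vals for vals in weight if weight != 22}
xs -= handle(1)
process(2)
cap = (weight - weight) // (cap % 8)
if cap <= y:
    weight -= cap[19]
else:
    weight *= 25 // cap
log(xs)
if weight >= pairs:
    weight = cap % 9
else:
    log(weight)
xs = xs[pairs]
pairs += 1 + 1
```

pairs.add(2 // vals)

Transformed code:
if xs < weight and weight > xs:
    weight *= xs * xs
    weight = (27 != y) * (weight * 23)
else:
    handle(xs)
pairs = set()
for vals in weight:
    if weight != 22:
        pairs.add(2 // vals)
xs -= handle(1)
process(2)
cap = (weight - weight) // (cap % 8)
if cap <= y:
    weight -= cap[19]
else:
    weight *= 25 // cap
log(xs)
if weight >= pairs:
    weight = cap % 9
else:
    log(weight)
xs = xs[pairs]
pairs += 1 + 1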